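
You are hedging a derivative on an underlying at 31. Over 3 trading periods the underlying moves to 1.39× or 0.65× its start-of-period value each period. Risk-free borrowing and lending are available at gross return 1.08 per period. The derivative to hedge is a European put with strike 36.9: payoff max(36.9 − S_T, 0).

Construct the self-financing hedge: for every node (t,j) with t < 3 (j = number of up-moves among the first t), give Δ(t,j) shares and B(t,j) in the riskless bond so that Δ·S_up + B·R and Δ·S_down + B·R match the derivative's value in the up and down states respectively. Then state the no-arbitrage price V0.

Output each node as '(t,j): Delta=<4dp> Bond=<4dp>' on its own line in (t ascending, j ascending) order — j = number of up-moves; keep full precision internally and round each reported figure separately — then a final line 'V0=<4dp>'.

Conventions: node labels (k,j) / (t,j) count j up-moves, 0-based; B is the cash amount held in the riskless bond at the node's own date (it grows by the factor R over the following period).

(0,0): Delta=-0.4037 Bond=18.7119
(1,0): Delta=-0.9267 Bond=30.7467
(1,1): Delta=-0.2274 Bond=12.6119
(2,0): Delta=-1.0000 Bond=34.1667
(2,1): Delta=-0.9020 Bond=32.5142
(2,2): Delta=0.0000 Bond=0.0000
V0=6.1967

Since d<R<u, set p* = (R−d)/(u−d) = 0.5811; price each node as the discounted p*-expectation of its children.
Payoffs at expiry: V(3,0)=28.3866, V(3,1)=18.6945, V(3,2)=0.0000, V(3,3)=0.0000
Node (2,0) S=13.0975: V=(p*·18.6945+(1−p*)·28.3866)/1.08=21.0692; Δ=(18.6945−28.3866)/(18.2055−8.5134)=-1.0000; B=V−Δ·S=34.1667
Node (2,1) S=28.0085: V=(p*·0.0000+(1−p*)·18.6945)/1.08=7.2514; Δ=(0.0000−18.6945)/(38.9318−18.2055)=-0.9020; B=V−Δ·S=32.5142
Node (2,2) S=59.8951: V=(p*·0.0000+(1−p*)·0.0000)/1.08=0.0000; Δ=(0.0000−0.0000)/(83.2542−38.9318)=0.0000; B=V−Δ·S=0.0000
Node (1,0) S=20.1500: V=(p*·7.2514+(1−p*)·21.0692)/1.08=12.0740; Δ=(7.2514−21.0692)/(28.0085−13.0975)=-0.9267; B=V−Δ·S=30.7467
Node (1,1) S=43.0900: V=(p*·0.0000+(1−p*)·7.2514)/1.08=2.8127; Δ=(0.0000−7.2514)/(59.8951−28.0085)=-0.2274; B=V−Δ·S=12.6119
Node (0,0) S=31.0000: V=(p*·2.8127+(1−p*)·12.0740)/1.08=6.1967; Δ=(2.8127−12.0740)/(43.0900−20.1500)=-0.4037; B=V−Δ·S=18.7119
Verification: the root portfolio costs Δ(0,0)·S0 + B(0,0) = 6.1967, matching V0.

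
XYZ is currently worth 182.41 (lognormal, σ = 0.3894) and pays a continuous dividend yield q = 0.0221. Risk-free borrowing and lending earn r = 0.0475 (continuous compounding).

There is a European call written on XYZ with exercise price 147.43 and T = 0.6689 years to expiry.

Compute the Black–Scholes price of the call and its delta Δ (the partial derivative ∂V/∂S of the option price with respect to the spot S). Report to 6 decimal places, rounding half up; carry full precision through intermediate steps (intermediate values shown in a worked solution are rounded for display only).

price = 43.887736
Δ = 0.798968

σ√T = 0.3894·√0.6689 = 0.318476
d₁ = (ln(S/K) + (r−q+σ²/2)T) / (σ√T) = (ln(182.41/147.43) + (0.0475−0.0221+0.3894²/2)·0.6689) / 0.318476 = (0.212903 + 0.067704) / 0.318476 = 0.881093
d₂ = d₁ − σ√T = 0.881093 − 0.318476 = 0.562617
e^{−rT} = 0.968727
e^{−qT} = 0.985326
N(d₁) = 0.810866,  N(d₂) = 0.713152
Call price V = S·e^{−qT}·N(d₁) − K·e^{−rT}·N(d₂) = 145.739694 − 101.851958 = 43.887736
Δ = e^{−qT}·N(d₁) = 0.798968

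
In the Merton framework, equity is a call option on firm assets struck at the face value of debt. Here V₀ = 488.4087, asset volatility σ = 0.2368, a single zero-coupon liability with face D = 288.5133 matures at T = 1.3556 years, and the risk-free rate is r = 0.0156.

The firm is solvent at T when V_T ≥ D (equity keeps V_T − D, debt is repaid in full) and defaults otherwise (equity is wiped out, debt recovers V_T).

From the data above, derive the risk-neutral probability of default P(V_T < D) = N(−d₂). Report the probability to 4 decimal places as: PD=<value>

Apply the equity-as-call identities (strike 288.5133, horizon 1.3556 years):
d₁ = [ln(V₀/D) + (r + σ²/2)T] / (σ√T)
   = [ln(488.4087/288.5133) + (0.0156 + 0.5·0.2368²)·1.3556] / (0.2368·√1.3556)
   = [0.526411 + 0.059154] / 0.275707 = 2.123872
d₂ = d₁ − σ√T = 2.123872 − 0.275707 = 1.848165
risk-neutral PD = N(−d₂) = N(-1.848165) = 0.032289

PD=0.0323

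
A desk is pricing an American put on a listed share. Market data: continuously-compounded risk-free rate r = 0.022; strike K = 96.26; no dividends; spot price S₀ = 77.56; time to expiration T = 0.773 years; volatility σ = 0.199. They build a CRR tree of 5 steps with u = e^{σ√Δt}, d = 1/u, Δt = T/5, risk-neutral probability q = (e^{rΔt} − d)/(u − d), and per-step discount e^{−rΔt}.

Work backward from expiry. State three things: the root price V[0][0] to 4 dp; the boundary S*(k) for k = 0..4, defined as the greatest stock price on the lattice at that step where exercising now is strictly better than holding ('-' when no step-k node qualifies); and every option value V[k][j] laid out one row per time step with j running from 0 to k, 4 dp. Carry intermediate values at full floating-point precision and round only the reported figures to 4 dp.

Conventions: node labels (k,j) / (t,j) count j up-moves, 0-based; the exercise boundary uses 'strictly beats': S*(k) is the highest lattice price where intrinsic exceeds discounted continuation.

Δt=0.15460  u=1.08139  d=0.92474  q=0.50220  discount=0.99660
step 5 (expiry): payoffs max(K−S,0) = 43.8118 34.9271 24.5373 12.3876 0.0000 0.0000
step 4: (k=4,j=0): S=56.7168, K−S=39.5432, hold=39.2163 ⇒ V=39.5432 exercise | (k=4,j=1): S=66.3246, K−S=29.9354, hold=29.6085 ⇒ V=29.9354 exercise | (k=4,j=2): S=77.5600, K−S=18.7000, hold=18.3732 ⇒ V=18.7000 exercise | (k=4,j=3): S=90.6986, K−S=5.5614, hold=6.1456 ⇒ V=6.1456 continue | (k=4,j=4): S=106.0629, K−S=0.0000, hold=0.0000 ⇒ V=0.0000 continue  boundary S*=77.5600
step 3: (k=3,j=0): S=61.3329, K−S=34.9271, hold=34.6003 ⇒ V=34.9271 exercise | (k=3,j=1): S=71.7227, K−S=24.5373, hold=24.2105 ⇒ V=24.5373 exercise | (k=3,j=2): S=83.8724, K−S=12.3876, hold=12.3531 ⇒ V=12.3876 exercise | (k=3,j=3): S=98.0804, K−S=0.0000, hold=3.0489 ⇒ V=3.0489 continue  boundary S*=83.8724
step 2: (k=2,j=0): S=66.3246, K−S=29.9354, hold=29.6085 ⇒ V=29.9354 exercise | (k=2,j=1): S=77.5600, K−S=18.7000, hold=18.3732 ⇒ V=18.7000 exercise | (k=2,j=2): S=90.6986, K−S=5.5614, hold=7.6716 ⇒ V=7.6716 continue  boundary S*=77.5600
step 1: (k=1,j=0): S=71.7227, K−S=24.5373, hold=24.2105 ⇒ V=24.5373 exercise | (k=1,j=1): S=83.8724, K−S=12.3876, hold=13.1169 ⇒ V=13.1169 continue  boundary S*=71.7227
step 0: (k=0,j=0): S=77.5600, K−S=18.7000, hold=18.7382 ⇒ V=18.7382 continue  boundary S*=-

price = 18.7382
boundary = - 71.7227 77.5600 83.8724 77.5600
tree:
18.7382
24.5373 13.1169
29.9354 18.7000 7.6716
34.9271 24.5373 12.3876 3.0489
39.5432 29.9354 18.7000 6.1456 0.0000
43.8118 34.9271 24.5373 12.3876 0.0000 0.0000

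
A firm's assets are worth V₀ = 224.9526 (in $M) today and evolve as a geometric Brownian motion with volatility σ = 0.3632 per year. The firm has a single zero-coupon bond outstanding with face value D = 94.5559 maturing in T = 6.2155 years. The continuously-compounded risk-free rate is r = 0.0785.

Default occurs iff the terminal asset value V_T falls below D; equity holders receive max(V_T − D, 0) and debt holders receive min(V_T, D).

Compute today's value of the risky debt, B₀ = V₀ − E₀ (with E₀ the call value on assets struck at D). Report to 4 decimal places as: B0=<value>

Work the structural quantities from V₀ = 224.9526 against face 94.5559:
d₁ = [ln(V₀/D) + (r + σ²/2)T] / (σ√T)
   = [ln(224.9526/94.5559) + (0.0785 + 0.5·0.3632²)·6.2155] / (0.3632·√6.2155)
   = [0.866699 + 0.897873] / 0.905490 = 1.948747
d₂ = d₁ − σ√T = 1.948747 − 0.905490 = 1.043256
N(d₁) = 0.974337,  N(d₂) = 0.851585,  e^(−rT) = 0.613904
E₀ = V₀·N(d₁) − D·e^(−rT)·N(d₂)
   = 224.9526·0.974337 − 94.5559·0.613904·0.851585 = 169.746653
B₀ = V₀ − E₀ = 224.9526 − 169.746653 = 55.205947

B0=55.2059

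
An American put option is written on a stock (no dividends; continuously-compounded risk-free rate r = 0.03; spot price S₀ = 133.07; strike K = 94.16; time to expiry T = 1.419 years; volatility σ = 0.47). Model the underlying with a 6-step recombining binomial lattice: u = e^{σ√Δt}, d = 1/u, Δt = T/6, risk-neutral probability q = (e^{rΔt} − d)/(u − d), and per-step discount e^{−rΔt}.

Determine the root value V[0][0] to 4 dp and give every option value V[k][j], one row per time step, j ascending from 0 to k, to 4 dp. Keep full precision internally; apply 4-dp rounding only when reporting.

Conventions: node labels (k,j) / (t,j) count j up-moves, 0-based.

price = 9.2552
tree:
9.2552
14.0182 3.7748
20.7221 6.3198 0.8283
29.6935 10.4504 1.5406 0.0000
40.8242 17.0113 2.8655 0.0000 0.0000
51.7222 27.1277 5.3300 0.0000 0.0000 0.0000
60.3934 40.8242 9.9140 0.0000 0.0000 0.0000 0.0000

Δt=0.23650, u=1.25680, d=0.79567, q=0.45855, disc=e^(-rΔt)=0.99293
k=6 terminal: V=max(K-S,0) → 60.3934 40.8242 9.9140 0.0000 0.0000 0.0000 0.0000
k=5: j=0 S=42.4378 intr=51.7222 cont=51.0565 V=51.7222[EX]; j=1 S=67.0323 intr=27.1277 cont=26.4620 V=27.1277[EX]; j=2 S=105.8802 intr=0.0000 cont=5.3300 V=5.3300[hold]; j=3 S=167.2421 intr=0.0000 cont=0.0000 V=0.0000[hold]; j=4 S=264.1656 intr=0.0000 cont=0.0000 V=0.0000[hold]; j=5 S=417.2602 intr=0.0000 cont=0.0000 V=0.0000[hold]
k=4: j=0 S=53.3358 intr=40.8242 cont=40.1585 V=40.8242[EX]; j=1 S=84.2460 intr=9.9140 cont=17.0113 V=17.0113[hold]; j=2 S=133.0700 intr=0.0000 cont=2.8655 V=2.8655[hold]; j=3 S=210.1894 intr=0.0000 cont=0.0000 V=0.0000[hold]; j=4 S=332.0027 intr=0.0000 cont=0.0000 V=0.0000[hold]
k=3: j=0 S=67.0323 intr=27.1277 cont=29.6935 V=29.6935[hold]; j=1 S=105.8802 intr=0.0000 cont=10.4504 V=10.4504[hold]; j=2 S=167.2421 intr=0.0000 cont=1.5406 V=1.5406[hold]; j=3 S=264.1656 intr=0.0000 cont=0.0000 V=0.0000[hold]
k=2: j=0 S=84.2460 intr=9.9140 cont=20.7221 V=20.7221[hold]; j=1 S=133.0700 intr=0.0000 cont=6.3198 V=6.3198[hold]; j=2 S=210.1894 intr=0.0000 cont=0.8283 V=0.8283[hold]
k=1: j=0 S=105.8802 intr=0.0000 cont=14.0182 V=14.0182[hold]; j=1 S=167.2421 intr=0.0000 cont=3.7748 V=3.7748[hold]
k=0: j=0 S=133.0700 intr=0.0000 cont=9.2552 V=9.2552[hold]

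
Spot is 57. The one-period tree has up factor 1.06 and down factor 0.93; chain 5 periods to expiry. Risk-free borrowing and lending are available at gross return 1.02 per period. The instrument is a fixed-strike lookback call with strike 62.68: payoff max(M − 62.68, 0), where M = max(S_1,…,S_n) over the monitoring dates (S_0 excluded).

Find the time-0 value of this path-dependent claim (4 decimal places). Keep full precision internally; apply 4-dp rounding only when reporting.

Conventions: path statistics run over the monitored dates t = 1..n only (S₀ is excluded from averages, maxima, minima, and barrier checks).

Risk-neutral up-probability p* = (R−d)/(u−d) = (1.02−0.93)/(1.06−0.93) = 0.6923; the claim prices as the p*-weighted sum of path payoffs discounted by R^5.
Enumerate all 2^5 = 32 price paths (U = up ×1.06, D = down ×0.93); each path with k up-moves has probability p*^k·(1−p*)^(5−k).
DDDDD: M=53.0100, payoff=0.0000, prob=0.002758
UDDDD: M=60.4200, payoff=0.0000, prob=0.006205
DUDDD: M=56.1906, payoff=0.0000, prob=0.006205
UUDDD: M=64.0452, payoff=1.3652, prob=0.013962
DDUDD: M=53.0100, payoff=0.0000, prob=0.006205
UDUDD: M=60.4200, payoff=0.0000, prob=0.013962
DUUDD: M=59.5620, payoff=0.0000, prob=0.013962
UUUDD: M=67.8879, payoff=5.2079, prob=0.031415
DDDUD: M=53.0100, payoff=0.0000, prob=0.006205
UDDUD: M=60.4200, payoff=0.0000, prob=0.013962
DUDUD: M=56.1906, payoff=0.0000, prob=0.013962
UUDUD: M=64.0452, payoff=1.3652, prob=0.031415
DDUUD: M=55.3927, payoff=0.0000, prob=0.013962
UDUUD: M=63.1358, payoff=0.4558, prob=0.031415
DUUUD: M=63.1358, payoff=0.4558, prob=0.031415
UUUUD: M=71.9612, payoff=9.2812, prob=0.070683
DDDDU: M=53.0100, payoff=0.0000, prob=0.006205
UDDDU: M=60.4200, payoff=0.0000, prob=0.013962
DUDDU: M=56.1906, payoff=0.0000, prob=0.013962
UUDDU: M=64.0452, payoff=1.3652, prob=0.031415
DDUDU: M=53.0100, payoff=0.0000, prob=0.013962
UDUDU: M=60.4200, payoff=0.0000, prob=0.031415
DUUDU: M=59.5620, payoff=0.0000, prob=0.031415
UUUDU: M=67.8879, payoff=5.2079, prob=0.070683
DDDUU: M=53.0100, payoff=0.0000, prob=0.013962
UDDUU: M=60.4200, payoff=0.0000, prob=0.031415
DUDUU: M=58.7163, payoff=0.0000, prob=0.031415
UUDUU: M=66.9239, payoff=4.2439, prob=0.070683
DDUUU: M=58.7163, payoff=0.0000, prob=0.031415
UDUUU: M=66.9239, payoff=4.2439, prob=0.070683
DUUUU: M=66.9239, payoff=4.2439, prob=0.070683
UUUUU: M=76.2789, payoff=13.5989, prob=0.159036
Price = Σ prob·payoff / R^5 = 4.383825 / 1.104081 = 3.9706

price = 3.9706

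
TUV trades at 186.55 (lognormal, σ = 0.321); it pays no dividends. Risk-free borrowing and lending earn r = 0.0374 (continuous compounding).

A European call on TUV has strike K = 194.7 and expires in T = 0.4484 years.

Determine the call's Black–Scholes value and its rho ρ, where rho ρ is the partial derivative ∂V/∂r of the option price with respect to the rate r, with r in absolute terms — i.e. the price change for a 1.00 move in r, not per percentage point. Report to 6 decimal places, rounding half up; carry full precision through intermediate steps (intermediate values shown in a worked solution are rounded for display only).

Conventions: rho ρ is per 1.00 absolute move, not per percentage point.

price = 13.838242
ρ = 35.170990

σ√T = 0.321·√0.4484 = 0.214950
d₁ = (ln(S/K) + (r+σ²/2)T) / (σ√T) = (ln(186.55/194.7) + (0.0374+0.321²/2)·0.4484) / 0.214950 = (-0.042761 + 0.039872) / 0.214950 = -0.013439
d₂ = d₁ − σ√T = -0.013439 − 0.214950 = -0.228389
e^{−rT} = 0.983370
N(d₁) = 0.494639,  N(d₂) = 0.409672
Call price V = S·N(d₁) − K·e^{−rT}·N(d₂) = 92.274883 − 78.436641 = 13.838242
ρ = K·T·e^{−rT}·N(d₂) = 35.170990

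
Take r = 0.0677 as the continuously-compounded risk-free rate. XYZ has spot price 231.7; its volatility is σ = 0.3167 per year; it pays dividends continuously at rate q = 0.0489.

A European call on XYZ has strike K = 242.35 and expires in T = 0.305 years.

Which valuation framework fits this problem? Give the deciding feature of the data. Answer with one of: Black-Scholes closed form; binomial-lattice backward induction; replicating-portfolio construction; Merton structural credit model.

framework: Black-Scholes closed form

Key observation: a European-exercise option on XYZ struck at 242.35 — a GBM underlying with constant parameters — admits an analytic price: the data contain no early exercise, no discrete tree, no debt structure.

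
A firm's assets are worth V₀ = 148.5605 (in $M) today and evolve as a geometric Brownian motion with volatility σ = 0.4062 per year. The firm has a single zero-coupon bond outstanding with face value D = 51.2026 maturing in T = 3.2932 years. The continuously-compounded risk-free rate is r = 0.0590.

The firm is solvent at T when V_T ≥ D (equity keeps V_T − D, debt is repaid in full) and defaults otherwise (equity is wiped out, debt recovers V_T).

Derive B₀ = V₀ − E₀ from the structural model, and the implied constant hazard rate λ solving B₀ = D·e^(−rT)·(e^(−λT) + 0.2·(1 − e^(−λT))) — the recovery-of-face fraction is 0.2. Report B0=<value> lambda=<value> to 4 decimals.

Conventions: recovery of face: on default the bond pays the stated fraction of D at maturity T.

B0=41.1681 lambda=0.0091

With assets at 148.5605 and a single debt payment of 51.2026 at 3.2932 years:
d₁ = [ln(V₀/D) + (r + σ²/2)T] / (σ√T)
   = [ln(148.5605/51.2026) + (0.0590 + 0.5·0.4062²)·3.2932] / (0.4062·√3.2932)
   = [1.065202 + 0.465985] / 0.737138 = 2.077205
d₂ = d₁ − σ√T = 2.077205 − 0.737138 = 1.340067
N(d₁) = 0.981109,  N(d₂) = 0.909888,  e^(−rT) = 0.823412
E₀ = V₀·N(d₁) − D·e^(−rT)·N(d₂)
   = 148.5605·0.981109 − 51.2026·0.823412·0.909888 = 107.392358
B₀ = V₀ − E₀ = 148.5605 − 107.392358 = 41.168142
e^(−λT) = (B₀·e^(rT)/D − 0.2)/(1 − 0.2) = (41.1681·1.214459/51.2026 − 0.2)/0.8 = 0.97056727
λ = −ln(0.97056727)/3.2932 = 0.009072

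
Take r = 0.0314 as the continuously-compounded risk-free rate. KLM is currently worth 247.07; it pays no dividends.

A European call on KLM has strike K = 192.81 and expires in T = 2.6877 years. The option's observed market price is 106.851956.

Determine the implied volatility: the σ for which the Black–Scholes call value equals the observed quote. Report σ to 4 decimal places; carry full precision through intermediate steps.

At σ = 0.4942 the Black–Scholes value reproduces the quote:
σ√T = 0.4942·√2.6877 = 0.810202
d₁ = (ln(S/K) + (r+σ²/2)T) / (σ√T) = (ln(247.07/192.81) + (0.0314+0.4942²/2)·2.6877) / 0.810202 = (0.247966 + 0.412607) / 0.810202 = 0.815320
d₂ = d₁ − σ√T = 0.815320 − 0.810202 = 0.005118
e^{−rT} = 0.919069
N(d₁) = 0.792555,  N(d₂) = 0.502042
V = S·N(d₁) − K·e^{−rT}·N(d₂) = 195.816665 − 88.964709 = 106.851956 (equal to the quote); since ∂V/∂σ > 0 for all σ, the implied volatility is unique

sigma = 0.4942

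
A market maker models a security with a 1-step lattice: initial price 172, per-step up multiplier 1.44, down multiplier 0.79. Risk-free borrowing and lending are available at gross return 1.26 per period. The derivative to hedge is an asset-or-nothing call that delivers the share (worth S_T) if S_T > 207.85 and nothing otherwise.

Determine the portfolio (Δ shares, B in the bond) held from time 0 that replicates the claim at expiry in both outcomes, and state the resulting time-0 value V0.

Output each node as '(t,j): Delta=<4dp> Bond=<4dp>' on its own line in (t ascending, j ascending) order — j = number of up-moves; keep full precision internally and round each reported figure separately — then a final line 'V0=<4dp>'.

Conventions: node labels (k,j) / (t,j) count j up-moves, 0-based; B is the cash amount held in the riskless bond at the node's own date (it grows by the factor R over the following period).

(0,0): Delta=2.2154 Bond=-238.9099
V0=142.1363

No-arbitrage ⇒ martingale measure with p* = (R−d)/(u−d) = 0.7231.
At maturity the claim pays: V(1,0)=0.0000, V(1,1)=247.6800
(0,0): S=172.0000. Δ = (V_up−V_dn)/(S_up−S_dn) = (247.6800−0.0000)/(247.6800−135.8800) = 2.2154. V = [p*·247.6800 + (1−p*)·0.0000]/1.26 = 142.1363. B = V − Δ·S = -238.9099.
Verification: the root portfolio costs Δ(0,0)·S0 + B(0,0) = 142.1363, matching V0.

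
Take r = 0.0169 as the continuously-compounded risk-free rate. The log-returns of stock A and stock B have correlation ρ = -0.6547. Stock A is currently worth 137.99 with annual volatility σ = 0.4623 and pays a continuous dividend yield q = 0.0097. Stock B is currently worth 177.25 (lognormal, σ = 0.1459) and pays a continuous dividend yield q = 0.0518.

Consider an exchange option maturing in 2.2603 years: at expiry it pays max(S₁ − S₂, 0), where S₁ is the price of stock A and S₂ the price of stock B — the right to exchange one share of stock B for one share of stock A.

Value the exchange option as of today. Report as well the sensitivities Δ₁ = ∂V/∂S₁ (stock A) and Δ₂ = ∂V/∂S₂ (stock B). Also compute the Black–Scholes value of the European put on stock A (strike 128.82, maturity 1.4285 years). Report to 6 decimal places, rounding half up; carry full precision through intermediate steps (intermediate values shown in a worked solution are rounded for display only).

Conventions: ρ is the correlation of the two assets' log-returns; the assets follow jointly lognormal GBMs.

exchange price = 37.839768
Δ1 = 0.584158
Δ2 = -0.241288
price(stock A put K=128.82) = 23.607510

σ_eff = √(σ₁² + σ₂² − 2ρσ₁σ₂) = √(0.4623² + 0.1459² − 2·-0.6547·0.4623·0.1459) = 0.568618
d₁ = (ln(S₁/S₂) + (q₂ − q₁ + σ_eff²/2)T) / (σ_eff√T) = (ln(137.99/177.25) + (0.0518 − 0.0097 + 0.161663)·2.2603) / 0.854877 = 0.245867
d₂ = d₁ − σ_eff√T = 0.245867 − 0.854877 = -0.609010
N(d₁) = 0.597107,  N(d₂) = 0.271259
V = S₁·e^{−q₁T}·N(d₁) − S₂·e^{−q₂T}·N(d₂) = 80.608018 − 42.768249 = 37.839768
Δ₁ = e^{−q₁T}·N(d₁) = 0.584158;  Δ₂ = −e^{−q₂T}·N(d₂) = -0.241288
[vanilla: stock A put K=128.82]
σ√T = 0.4623·√1.4285 = 0.552540
d₁ = (ln(S/K) + (r−q+σ²/2)T) / (σ√T) = (ln(137.99/128.82) + (0.0169−0.0097+0.4623²/2)·1.4285) / 0.552540 = (0.068765 + 0.162936) / 0.552540 = 0.419337
d₂ = d₁ − σ√T = 0.419337 − 0.552540 = -0.133203
e^{−rT} = 0.976147
e^{−qT} = 0.986239
N(−d₁) = 0.337485,  N(−d₂) = 0.552984
price = K·e^{−rT}·N(−d₂) − S·e^{−qT}·N(−d₁) = 69.536204 − 45.928694 = 23.607510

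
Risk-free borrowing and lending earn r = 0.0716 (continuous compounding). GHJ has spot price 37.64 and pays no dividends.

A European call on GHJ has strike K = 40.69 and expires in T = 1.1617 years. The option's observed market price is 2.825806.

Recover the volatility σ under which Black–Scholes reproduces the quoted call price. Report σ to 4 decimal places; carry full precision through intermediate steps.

sigma = 0.1691

At σ = 0.1691 the Black–Scholes value reproduces the quote:
σ√T = 0.1691·√1.1617 = 0.182260
d₁ = (ln(S/K) + (r+σ²/2)T) / (σ√T) = (ln(37.64/40.69) + (0.0716+0.1691²/2)·1.1617) / 0.182260 = (-0.077915 + 0.099787) / 0.182260 = 0.120004
d₂ = d₁ − σ√T = 0.120004 − 0.182260 = -0.062255
e^{−rT} = 0.920188
N(d₁) = 0.547760,  N(d₂) = 0.475180
V = S·N(d₁) − K·e^{−rT}·N(d₂) = 20.617693 − 17.791887 = 2.825806 (the observed quote) — the price is monotone increasing in volatility, hence this σ is the only solution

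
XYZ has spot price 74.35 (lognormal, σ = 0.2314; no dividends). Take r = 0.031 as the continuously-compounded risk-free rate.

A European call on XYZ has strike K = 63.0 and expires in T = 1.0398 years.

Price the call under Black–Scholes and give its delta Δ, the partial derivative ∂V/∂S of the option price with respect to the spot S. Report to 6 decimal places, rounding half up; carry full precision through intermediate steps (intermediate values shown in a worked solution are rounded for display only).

price = 15.124489
Δ = 0.830618

σ√T = 0.2314·√1.0398 = 0.235960
d₁ = (ln(S/K) + (r+σ²/2)T) / (σ√T) = (ln(74.35/63.0) + (0.031+0.2314²/2)·1.0398) / 0.235960 = (0.165649 + 0.060072) / 0.235960 = 0.956609
d₂ = d₁ − σ√T = 0.956609 − 0.235960 = 0.720649
e^{−rT} = 0.968280
N(d₁) = 0.830618,  N(d₂) = 0.764437
Call price V = S·N(d₁) − K·e^{−rT}·N(d₂) = 61.756416 − 46.631927 = 15.124489
Δ = N(d₁) = 0.830618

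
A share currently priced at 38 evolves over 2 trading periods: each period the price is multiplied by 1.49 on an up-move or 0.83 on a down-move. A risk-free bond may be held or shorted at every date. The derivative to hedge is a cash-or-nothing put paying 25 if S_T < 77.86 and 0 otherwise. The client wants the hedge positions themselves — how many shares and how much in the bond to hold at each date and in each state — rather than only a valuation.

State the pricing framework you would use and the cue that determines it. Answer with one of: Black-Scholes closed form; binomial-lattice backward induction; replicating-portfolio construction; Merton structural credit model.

framework: replicating-portfolio construction

Key observation: the mandate to exhibit the hedge at every date and state singles out the replicating-portfolio construction on the 2-period tree with factors 1.49 and 0.83 from 38.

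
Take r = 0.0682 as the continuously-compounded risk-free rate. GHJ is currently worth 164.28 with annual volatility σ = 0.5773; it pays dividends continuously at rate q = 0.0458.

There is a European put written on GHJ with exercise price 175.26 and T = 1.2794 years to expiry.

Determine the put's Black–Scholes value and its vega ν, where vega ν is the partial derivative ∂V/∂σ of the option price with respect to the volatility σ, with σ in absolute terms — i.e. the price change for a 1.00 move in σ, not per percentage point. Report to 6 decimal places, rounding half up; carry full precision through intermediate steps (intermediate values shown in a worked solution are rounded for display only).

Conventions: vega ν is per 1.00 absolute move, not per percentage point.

price = 43.283957
ν = 67.385548

σ√T = 0.5773·√1.2794 = 0.652987
d₁ = (ln(S/K) + (r−q+σ²/2)T) / (σ√T) = (ln(164.28/175.26) + (0.0682−0.0458+0.5773²/2)·1.2794) / 0.652987 = (-0.064698 + 0.241855) / 0.652987 = 0.271302
d₂ = d₁ − σ√T = 0.271302 − 0.652987 = -0.381686
e^{−rT} = 0.916443
e^{−qT} = 0.943087
N(−d₁) = 0.393080,  N(−d₂) = 0.648653
Put price V = K·e^{−rT}·N(−d₂) − S·e^{−qT}·N(−d₁) = 104.183916 − 60.899960 = 43.283957
φ(d₁) = (1/√(2π))·e^{−d₁²/2} = 0.384527
ν = S·e^{−qT}·φ(d₁)·√T = 67.385548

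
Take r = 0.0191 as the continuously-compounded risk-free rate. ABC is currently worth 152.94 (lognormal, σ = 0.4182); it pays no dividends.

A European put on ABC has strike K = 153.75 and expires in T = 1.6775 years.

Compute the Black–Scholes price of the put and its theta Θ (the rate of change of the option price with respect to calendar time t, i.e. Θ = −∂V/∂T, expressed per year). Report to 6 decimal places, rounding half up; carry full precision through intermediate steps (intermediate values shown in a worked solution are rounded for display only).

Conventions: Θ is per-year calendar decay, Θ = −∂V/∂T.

price = 30.236801
Θ = -7.686882

σ√T = 0.4182·√1.6775 = 0.541646
d₁ = (ln(S/K) + (r+σ²/2)T) / (σ√T) = (ln(152.94/153.75) + (0.0191+0.4182²/2)·1.6775) / 0.541646 = (-0.005282 + 0.178730) / 0.541646 = 0.320224
d₂ = d₁ − σ√T = 0.320224 − 0.541646 = -0.221421
e^{−rT} = 0.968468
N(−d₁) = 0.374399,  N(−d₂) = 0.587618
Put price V = K·e^{−rT}·N(−d₂) − S·N(−d₁) = 87.497414 − 57.260612 = 30.236801
φ(d₁) = (1/√(2π))·e^{−d₁²/2} = 0.379003
Θ = −S·φ(d₁)·σ/(2√T) + r·K·e^{−rT}·N(−d₂) = −9.358083 + 1.671201 = -7.686882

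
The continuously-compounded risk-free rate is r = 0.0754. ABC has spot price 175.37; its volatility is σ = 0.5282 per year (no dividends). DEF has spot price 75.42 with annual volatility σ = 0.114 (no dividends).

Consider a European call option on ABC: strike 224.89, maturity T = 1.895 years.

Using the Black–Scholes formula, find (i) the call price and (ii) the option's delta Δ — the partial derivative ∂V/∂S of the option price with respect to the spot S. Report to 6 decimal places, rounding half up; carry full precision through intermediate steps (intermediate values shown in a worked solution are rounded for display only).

price = 43.292527
Δ = 0.586289

σ√T = 0.5282·√1.895 = 0.727115
d₁ = (ln(S/K) + (r+σ²/2)T) / (σ√T) = (ln(175.37/224.89) + (0.0754+0.5282²/2)·1.895) / 0.727115 = (-0.248713 + 0.407231) / 0.727115 = 0.218009
d₂ = d₁ − σ√T = 0.218009 − 0.727115 = -0.509106
e^{−rT} = 0.866855
N(d₁) = 0.586289,  N(d₂) = 0.305339
Call price V = S·N(d₁) − K·e^{−rT}·N(d₂) = 102.817498 − 59.524970 = 43.292527
Δ = N(d₁) = 0.586289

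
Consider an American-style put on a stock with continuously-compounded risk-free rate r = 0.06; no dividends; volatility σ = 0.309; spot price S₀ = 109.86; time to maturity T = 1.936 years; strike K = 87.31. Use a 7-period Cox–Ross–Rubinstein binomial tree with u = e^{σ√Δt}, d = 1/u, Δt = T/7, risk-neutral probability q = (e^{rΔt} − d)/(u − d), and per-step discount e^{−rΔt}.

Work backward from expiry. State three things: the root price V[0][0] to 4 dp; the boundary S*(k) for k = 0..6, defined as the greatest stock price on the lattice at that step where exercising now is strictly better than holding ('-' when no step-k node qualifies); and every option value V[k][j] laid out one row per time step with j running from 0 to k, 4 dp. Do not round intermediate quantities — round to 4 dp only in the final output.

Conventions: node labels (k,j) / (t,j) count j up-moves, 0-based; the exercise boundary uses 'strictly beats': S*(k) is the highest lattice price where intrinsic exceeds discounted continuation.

price = 5.0363
boundary = - - - - 57.3512 67.4709 57.3512
tree:
5.0363
8.2811 2.0927
13.2270 3.8142 0.5120
20.3719 6.8154 1.0639 0.0000
29.9588 11.8549 2.2109 0.0000 0.0000
38.5607 19.8391 4.5943 0.0000 0.0000 0.0000
45.8725 29.9588 9.5471 0.0000 0.0000 0.0000 0.0000
52.0875 38.5607 19.8391 0.0000 0.0000 0.0000 0.0000 0.0000

params: Δt=0.27657 u=1.17645 d=0.85001 q=0.51072 e^(-rΔt)=0.98354
t_7 payoffs: 52.0875 38.5607 19.8391 0.0000 0.0000 0.0000 0.0000 0.0000
t_6: node(6,0) S=41.4375 payoff=45.8725 vs cont=44.4356 → 45.8725 [stop]  node(6,1) S=57.3512 payoff=29.9588 vs cont=28.5219 → 29.9588 [stop]  node(6,2) S=79.3763 payoff=7.9337 vs cont=9.5471 → 9.5471 [wait]  node(6,3) S=109.8600 payoff=0.0000 vs cont=0.0000 → 0.0000 [wait]  node(6,4) S=152.0506 payoff=0.0000 vs cont=0.0000 → 0.0000 [wait]  node(6,5) S=210.4441 payoff=0.0000 vs cont=0.0000 → 0.0000 [wait]  node(6,6) S=291.2630 payoff=0.0000 vs cont=0.0000 → 0.0000 [wait]  ⇒ S*(6)=57.3512
t_5: node(5,0) S=48.7493 payoff=38.5607 vs cont=37.1238 → 38.5607 [stop]  node(5,1) S=67.4709 payoff=19.8391 vs cont=19.2126 → 19.8391 [stop]  node(5,2) S=93.3825 payoff=0.0000 vs cont=4.5943 → 4.5943 [wait]  node(5,3) S=129.2450 payoff=0.0000 vs cont=0.0000 → 0.0000 [wait]  node(5,4) S=178.8803 payoff=0.0000 vs cont=0.0000 → 0.0000 [wait]  node(5,5) S=247.5774 payoff=0.0000 vs cont=0.0000 → 0.0000 [wait]  ⇒ S*(5)=67.4709
t_4: node(4,0) S=57.3512 payoff=29.9588 vs cont=28.5219 → 29.9588 [stop]  node(4,1) S=79.3763 payoff=7.9337 vs cont=11.8549 → 11.8549 [wait]  node(4,2) S=109.8600 payoff=0.0000 vs cont=2.2109 → 2.2109 [wait]  node(4,3) S=152.0506 payoff=0.0000 vs cont=0.0000 → 0.0000 [wait]  node(4,4) S=210.4441 payoff=0.0000 vs cont=0.0000 → 0.0000 [wait]  ⇒ S*(4)=57.3512
t_3: node(3,0) S=67.4709 payoff=19.8391 vs cont=20.3719 → 20.3719 [wait]  node(3,1) S=93.3825 payoff=0.0000 vs cont=6.8154 → 6.8154 [wait]  node(3,2) S=129.2450 payoff=0.0000 vs cont=1.0639 → 1.0639 [wait]  node(3,3) S=178.8803 payoff=0.0000 vs cont=0.0000 → 0.0000 [wait]  ⇒ S*(3)=-
t_2: node(2,0) S=79.3763 payoff=7.9337 vs cont=13.2270 → 13.2270 [wait]  node(2,1) S=109.8600 payoff=0.0000 vs cont=3.8142 → 3.8142 [wait]  node(2,2) S=152.0506 payoff=0.0000 vs cont=0.5120 → 0.5120 [wait]  ⇒ S*(2)=-
t_1: node(1,0) S=93.3825 payoff=0.0000 vs cont=8.2811 → 8.2811 [wait]  node(1,1) S=129.2450 payoff=0.0000 vs cont=2.0927 → 2.0927 [wait]  ⇒ S*(1)=-
t_0: node(0,0) S=109.8600 payoff=0.0000 vs cont=5.0363 → 5.0363 [wait]  ⇒ S*(0)=-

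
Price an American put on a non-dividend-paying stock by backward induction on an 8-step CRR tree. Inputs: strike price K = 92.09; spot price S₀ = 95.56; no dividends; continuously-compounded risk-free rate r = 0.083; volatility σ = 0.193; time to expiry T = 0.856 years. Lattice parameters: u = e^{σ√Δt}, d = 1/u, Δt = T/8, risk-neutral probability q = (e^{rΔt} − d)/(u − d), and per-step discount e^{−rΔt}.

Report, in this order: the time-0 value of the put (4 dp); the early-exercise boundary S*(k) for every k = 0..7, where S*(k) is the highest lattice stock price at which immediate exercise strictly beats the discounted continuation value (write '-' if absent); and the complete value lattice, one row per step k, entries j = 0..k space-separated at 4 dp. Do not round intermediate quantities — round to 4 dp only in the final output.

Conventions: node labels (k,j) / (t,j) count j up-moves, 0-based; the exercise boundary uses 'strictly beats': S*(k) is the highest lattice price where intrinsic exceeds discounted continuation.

Δt=0.10700  u=1.06517  d=0.93882  q=0.55483  discount=0.99116
step 8 (expiry): payoffs max(K−S,0) = 34.4222 26.6612 17.8557 7.8651 0.0000 0.0000 0.0000 0.0000 0.0000
step 7: (k=7,j=0): S=61.4258, K−S=30.6642, hold=29.8499 ⇒ V=30.6642 exercise | (k=7,j=1): S=69.6926, K−S=22.3974, hold=21.5831 ⇒ V=22.3974 exercise | (k=7,j=2): S=79.0720, K−S=13.0180, hold=12.2038 ⇒ V=13.0180 exercise | (k=7,j=3): S=89.7136, K−S=2.3764, hold=3.4704 ⇒ V=3.4704 continue | (k=7,j=4): S=101.7874, K−S=0.0000, hold=0.0000 ⇒ V=0.0000 continue | (k=7,j=5): S=115.4861, K−S=0.0000, hold=0.0000 ⇒ V=0.0000 continue | (k=7,j=6): S=131.0284, K−S=0.0000, hold=0.0000 ⇒ V=0.0000 continue | (k=7,j=7): S=148.6624, K−S=0.0000, hold=0.0000 ⇒ V=0.0000 continue  boundary S*=79.0720
step 6: (k=6,j=0): S=65.4288, K−S=26.6612, hold=25.8470 ⇒ V=26.6612 exercise | (k=6,j=1): S=74.2343, K−S=17.8557, hold=17.0415 ⇒ V=17.8557 exercise | (k=6,j=2): S=84.2249, K−S=7.8651, hold=7.6525 ⇒ V=7.8651 exercise | (k=6,j=3): S=95.5600, K−S=0.0000, hold=1.5313 ⇒ V=1.5313 continue | (k=6,j=4): S=108.4206, K−S=0.0000, hold=0.0000 ⇒ V=0.0000 continue | (k=6,j=5): S=123.0120, K−S=0.0000, hold=0.0000 ⇒ V=0.0000 continue | (k=6,j=6): S=139.5672, K−S=0.0000, hold=0.0000 ⇒ V=0.0000 continue  boundary S*=84.2249
step 5: (k=5,j=0): S=69.6926, K−S=22.3974, hold=21.5831 ⇒ V=22.3974 exercise | (k=5,j=1): S=79.0720, K−S=13.0180, hold=12.2038 ⇒ V=13.0180 exercise | (k=5,j=2): S=89.7136, K−S=2.3764, hold=4.3125 ⇒ V=4.3125 continue | (k=5,j=3): S=101.7874, K−S=0.0000, hold=0.6757 ⇒ V=0.6757 continue | (k=5,j=4): S=115.4861, K−S=0.0000, hold=0.0000 ⇒ V=0.0000 continue | (k=5,j=5): S=131.0284, K−S=0.0000, hold=0.0000 ⇒ V=0.0000 continue  boundary S*=79.0720
step 4: (k=4,j=0): S=74.2343, K−S=17.8557, hold=17.0415 ⇒ V=17.8557 exercise | (k=4,j=1): S=84.2249, K−S=7.8651, hold=8.1156 ⇒ V=8.1156 continue | (k=4,j=2): S=95.5600, K−S=0.0000, hold=2.2744 ⇒ V=2.2744 continue | (k=4,j=3): S=108.4206, K−S=0.0000, hold=0.2981 ⇒ V=0.2981 continue | (k=4,j=4): S=123.0120, K−S=0.0000, hold=0.0000 ⇒ V=0.0000 continue  boundary S*=74.2343
step 3: (k=3,j=0): S=79.0720, K−S=13.0180, hold=12.3415 ⇒ V=13.0180 exercise | (k=3,j=1): S=89.7136, K−S=2.3764, hold=4.8316 ⇒ V=4.8316 continue | (k=3,j=2): S=101.7874, K−S=0.0000, hold=1.1675 ⇒ V=1.1675 continue | (k=3,j=3): S=115.4861, K−S=0.0000, hold=0.1315 ⇒ V=0.1315 continue  boundary S*=79.0720
step 2: (k=2,j=0): S=84.2249, K−S=7.8651, hold=8.4011 ⇒ V=8.4011 continue | (k=2,j=1): S=95.5600, K−S=0.0000, hold=2.7739 ⇒ V=2.7739 continue | (k=2,j=2): S=108.4206, K−S=0.0000, hold=0.5875 ⇒ V=0.5875 continue  boundary S*=-
step 1: (k=1,j=0): S=89.7136, K−S=2.3764, hold=5.2323 ⇒ V=5.2323 continue | (k=1,j=1): S=101.7874, K−S=0.0000, hold=1.5470 ⇒ V=1.5470 continue  boundary S*=-
step 0: (k=0,j=0): S=95.5600, K−S=0.0000, hold=3.1594 ⇒ V=3.1594 continue  boundary S*=-

price = 3.1594
boundary = - - - 79.0720 74.2343 79.0720 84.2249 79.0720
tree:
3.1594
5.2323 1.5470
8.4011 2.7739 0.5875
13.0180 4.8316 1.1675 0.1315
17.8557 8.1156 2.2744 0.2981 0.0000
22.3974 13.0180 4.3125 0.6757 0.0000 0.0000
26.6612 17.8557 7.8651 1.5313 0.0000 0.0000 0.0000
30.6642 22.3974 13.0180 3.4704 0.0000 0.0000 0.0000 0.0000
34.4222 26.6612 17.8557 7.8651 0.0000 0.0000 0.0000 0.0000 0.0000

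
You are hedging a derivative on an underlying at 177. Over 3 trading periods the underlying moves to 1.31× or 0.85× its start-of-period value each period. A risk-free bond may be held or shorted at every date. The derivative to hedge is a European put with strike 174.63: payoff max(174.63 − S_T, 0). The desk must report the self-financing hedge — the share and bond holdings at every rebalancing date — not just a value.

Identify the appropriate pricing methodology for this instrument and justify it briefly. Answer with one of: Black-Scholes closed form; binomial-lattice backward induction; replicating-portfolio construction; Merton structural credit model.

Key observation: the mandate to exhibit the hedge at every date and state singles out the replicating-portfolio construction on the 3-period tree with factors 1.31 and 0.85 from 177.

framework: replicating-portfolio construction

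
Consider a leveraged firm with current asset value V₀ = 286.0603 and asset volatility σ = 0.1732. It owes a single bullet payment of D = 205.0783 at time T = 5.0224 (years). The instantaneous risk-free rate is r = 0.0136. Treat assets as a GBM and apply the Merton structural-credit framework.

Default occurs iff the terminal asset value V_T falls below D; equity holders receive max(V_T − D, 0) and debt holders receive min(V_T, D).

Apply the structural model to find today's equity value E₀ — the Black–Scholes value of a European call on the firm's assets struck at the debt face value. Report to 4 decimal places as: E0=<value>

E0=101.5375

With assets at 286.0603 and a single debt payment of 205.0783 at 5.0224 years:
d₁ = [ln(V₀/D) + (r + σ²/2)T] / (σ√T)
   = [ln(286.0603/205.0783) + (0.0136 + 0.5·0.1732²)·5.0224] / (0.1732·√5.0224)
   = [0.332811 + 0.143636] / 0.388154 = 1.227470
d₂ = d₁ − σ√T = 1.227470 − 0.388154 = 0.839317
N(d₁) = 0.890177,  N(d₂) = 0.799354,  e^(−rT) = 0.933976
E₀ = V₀·N(d₁) − D·e^(−rT)·N(d₂)
   = 286.0603·0.890177 − 205.0783·0.933976·0.799354 = 101.537457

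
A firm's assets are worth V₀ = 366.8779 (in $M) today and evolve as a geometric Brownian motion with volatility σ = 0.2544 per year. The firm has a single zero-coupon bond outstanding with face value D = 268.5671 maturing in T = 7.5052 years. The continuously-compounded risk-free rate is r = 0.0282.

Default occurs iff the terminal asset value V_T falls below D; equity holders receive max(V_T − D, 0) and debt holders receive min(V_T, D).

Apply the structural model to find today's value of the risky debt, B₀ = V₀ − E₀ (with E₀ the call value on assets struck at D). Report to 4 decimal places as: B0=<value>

Work the structural quantities from V₀ = 366.8779 against face 268.5671:
d₁ = [ln(V₀/D) + (r + σ²/2)T] / (σ√T)
   = [ln(366.8779/268.5671) + (0.0282 + 0.5·0.2544²)·7.5052] / (0.2544·√7.5052)
   = [0.311928 + 0.454513] / 0.696945 = 1.099716
d₂ = d₁ − σ√T = 1.099716 − 0.696945 = 0.402771
N(d₁) = 0.864272,  N(d₂) = 0.656442,  e^(−rT) = 0.809251
E₀ = V₀·N(d₁) − D·e^(−rT)·N(d₂)
   = 366.8779·0.864272 − 268.5671·0.809251·0.656442 = 174.412511
B₀ = V₀ − E₀ = 366.8779 − 174.412511 = 192.465389

B0=192.4654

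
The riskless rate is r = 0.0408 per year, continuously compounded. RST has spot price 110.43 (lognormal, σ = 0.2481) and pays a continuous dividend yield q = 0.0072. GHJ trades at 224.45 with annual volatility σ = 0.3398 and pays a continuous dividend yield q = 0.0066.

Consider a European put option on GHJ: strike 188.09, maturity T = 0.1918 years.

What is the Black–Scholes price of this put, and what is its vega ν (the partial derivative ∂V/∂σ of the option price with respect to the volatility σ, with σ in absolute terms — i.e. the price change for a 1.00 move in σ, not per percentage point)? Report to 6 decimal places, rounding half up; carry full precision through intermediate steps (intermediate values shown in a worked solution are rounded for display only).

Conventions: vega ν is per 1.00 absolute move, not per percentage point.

price = 1.596631
ν = 16.691056

σ√T = 0.3398·√0.1918 = 0.148815
d₁ = (ln(S/K) + (r−q+σ²/2)T) / (σ√T) = (ln(224.45/188.09) + (0.0408−0.0066+0.3398²/2)·0.1918) / 0.148815 = (0.176732 + 0.017633) / 0.148815 = 1.306082
d₂ = d₁ − σ√T = 1.306082 − 0.148815 = 1.157266
e^{−rT} = 0.992205
e^{−qT} = 0.998735
N(−d₁) = 0.095762,  N(−d₂) = 0.123582
Put price V = K·e^{−rT}·N(−d₂) − S·e^{−qT}·N(−d₁) = 23.063314 − 21.466683 = 1.596631
φ(d₁) = (1/√(2π))·e^{−d₁²/2} = 0.170016
ν = S·e^{−qT}·φ(d₁)·√T = 16.691056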